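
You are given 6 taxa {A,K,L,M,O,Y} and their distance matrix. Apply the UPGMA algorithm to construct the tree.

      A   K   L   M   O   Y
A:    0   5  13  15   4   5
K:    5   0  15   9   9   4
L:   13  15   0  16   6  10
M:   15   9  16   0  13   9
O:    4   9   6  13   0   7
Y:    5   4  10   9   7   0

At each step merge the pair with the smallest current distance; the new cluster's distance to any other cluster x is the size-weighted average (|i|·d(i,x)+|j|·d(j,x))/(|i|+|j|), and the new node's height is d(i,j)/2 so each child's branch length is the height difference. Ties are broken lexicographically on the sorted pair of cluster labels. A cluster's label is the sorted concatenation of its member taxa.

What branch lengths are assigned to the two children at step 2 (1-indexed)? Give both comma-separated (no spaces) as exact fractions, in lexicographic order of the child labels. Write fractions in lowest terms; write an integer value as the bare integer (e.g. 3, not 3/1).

step 1: merge (A,O) at d=4; branch lengths A→2, O→2; new cluster AO
  updated: d(AO,K)=7, d(AO,L)=19/2, d(AO,M)=14, d(AO,Y)=6
step 2: merge (K,Y) at d=4; branch lengths K→2, Y→2; new cluster KY
  updated: d(AO,KY)=13/2, d(KY,L)=25/2, d(KY,M)=9
step 3: merge (AO,KY) at d=13/2; branch lengths AO→5/4, KY→5/4; new cluster AKOY
  updated: d(AKOY,L)=11, d(AKOY,M)=23/2
step 4: merge (AKOY,L) at d=11; branch lengths AKOY→9/4, L→11/2; new cluster AKLOY
  updated: d(AKLOY,M)=62/5
step 5: merge (AKLOY,M) at d=62/5; branch lengths AKLOY→7/10, M→31/5; new cluster AKLMOY
final tree: ((((A:2,O:2):5/4,(K:2,Y:2):5/4):9/4,L:11/2):7/10,M:31/5)
total length: 503/20

2,2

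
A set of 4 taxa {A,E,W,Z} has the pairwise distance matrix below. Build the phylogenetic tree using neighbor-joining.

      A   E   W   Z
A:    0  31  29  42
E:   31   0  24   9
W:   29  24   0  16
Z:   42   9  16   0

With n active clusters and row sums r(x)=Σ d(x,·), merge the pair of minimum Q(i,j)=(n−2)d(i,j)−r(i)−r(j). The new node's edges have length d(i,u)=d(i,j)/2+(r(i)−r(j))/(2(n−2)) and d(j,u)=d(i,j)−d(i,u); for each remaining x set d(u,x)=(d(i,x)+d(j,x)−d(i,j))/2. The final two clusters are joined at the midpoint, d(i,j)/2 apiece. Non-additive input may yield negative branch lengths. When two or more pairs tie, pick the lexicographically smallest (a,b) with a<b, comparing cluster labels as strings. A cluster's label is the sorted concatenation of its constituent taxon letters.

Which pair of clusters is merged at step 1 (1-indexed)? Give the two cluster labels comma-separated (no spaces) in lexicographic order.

step 1: merge (A,W) at d=29, Q=-113; branch lengths A→91/4, W→25/4; new cluster AW
  updated: d(AW,E)=13, d(AW,Z)=29/2
step 2: merge (AW,E) at d=13, Q=-73/2; branch lengths AW→37/4, E→15/4; new cluster AEW
  updated: d(AEW,Z)=21/4
step 3: merge (AEW,Z) at d=21/4; branch lengths AEW→21/8, Z→21/8; new cluster AEWZ
final tree: (((A:91/4,W:25/4):37/4,E:15/4):21/8,Z:21/8)
total length: 189/4

A,W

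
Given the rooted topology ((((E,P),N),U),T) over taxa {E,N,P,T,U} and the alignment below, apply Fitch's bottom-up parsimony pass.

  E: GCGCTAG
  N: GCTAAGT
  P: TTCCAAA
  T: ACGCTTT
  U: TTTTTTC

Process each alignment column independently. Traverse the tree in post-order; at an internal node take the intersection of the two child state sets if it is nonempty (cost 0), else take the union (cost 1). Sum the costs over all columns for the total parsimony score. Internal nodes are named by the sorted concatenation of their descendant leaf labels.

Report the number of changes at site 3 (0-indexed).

2

[col 0] EP: children E:{G}, P:{T} ∪→ {G,T}; cost 1
[col 0] ENP: children EP:{G,T}, N:{G} ∩→ {G}; cost 0
[col 0] ENPU: children ENP:{G}, U:{T} ∪→ {G,T}; cost 1
[col 0] ENPTU: children ENPU:{G,T}, T:{A} ∪→ {A,G,T}; cost 1
[col 1] EP: children E:{C}, P:{T} ∪→ {C,T}; cost 1
[col 1] ENP: children EP:{C,T}, N:{C} ∩→ {C}; cost 0
[col 1] ENPU: children ENP:{C}, U:{T} ∪→ {C,T}; cost 1
[col 1] ENPTU: children ENPU:{C,T}, T:{C} ∩→ {C}; cost 0
[col 2] EP: children E:{G}, P:{C} ∪→ {C,G}; cost 1
[col 2] ENP: children EP:{C,G}, N:{T} ∪→ {C,G,T}; cost 1
[col 2] ENPU: children ENP:{C,G,T}, U:{T} ∩→ {T}; cost 0
[col 2] ENPTU: children ENPU:{T}, T:{G} ∪→ {G,T}; cost 1
[col 3] EP: children E:{C}, P:{C} ∩→ {C}; cost 0
[col 3] ENP: children EP:{C}, N:{A} ∪→ {A,C}; cost 1
[col 3] ENPU: children ENP:{A,C}, U:{T} ∪→ {A,C,T}; cost 1
[col 3] ENPTU: children ENPU:{A,C,T}, T:{C} ∩→ {C}; cost 0
[col 4] EP: children E:{T}, P:{A} ∪→ {A,T}; cost 1
[col 4] ENP: children EP:{A,T}, N:{A} ∩→ {A}; cost 0
[col 4] ENPU: children ENP:{A}, U:{T} ∪→ {A,T}; cost 1
[col 4] ENPTU: children ENPU:{A,T}, T:{T} ∩→ {T}; cost 0
[col 5] EP: children E:{A}, P:{A} ∩→ {A}; cost 0
[col 5] ENP: children EP:{A}, N:{G} ∪→ {A,G}; cost 1
[col 5] ENPU: children ENP:{A,G}, U:{T} ∪→ {A,G,T}; cost 1
[col 5] ENPTU: children ENPU:{A,G,T}, T:{T} ∩→ {T}; cost 0
[col 6] EP: children E:{G}, P:{A} ∪→ {A,G}; cost 1
[col 6] ENP: children EP:{A,G}, N:{T} ∪→ {A,G,T}; cost 1
[col 6] ENPU: children ENP:{A,G,T}, U:{C} ∪→ {A,C,G,T}; cost 1
[col 6] ENPTU: children ENPU:{A,C,G,T}, T:{T} ∩→ {T}; cost 0
per-site changes: [3, 2, 3, 2, 2, 2, 3]; total = 17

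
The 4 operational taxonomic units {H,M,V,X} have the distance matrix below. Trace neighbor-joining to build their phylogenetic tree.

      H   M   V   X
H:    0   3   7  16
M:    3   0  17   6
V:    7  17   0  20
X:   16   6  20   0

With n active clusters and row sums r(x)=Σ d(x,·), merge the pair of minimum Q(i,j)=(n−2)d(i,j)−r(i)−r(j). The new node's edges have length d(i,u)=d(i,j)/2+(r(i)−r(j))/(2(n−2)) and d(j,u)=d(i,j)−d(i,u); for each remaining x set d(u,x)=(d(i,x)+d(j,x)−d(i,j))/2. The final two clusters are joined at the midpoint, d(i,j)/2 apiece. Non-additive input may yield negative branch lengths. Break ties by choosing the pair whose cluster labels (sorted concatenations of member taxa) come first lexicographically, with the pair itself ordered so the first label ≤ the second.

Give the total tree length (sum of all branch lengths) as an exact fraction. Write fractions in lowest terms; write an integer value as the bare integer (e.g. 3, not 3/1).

1. join H+V (d=7, Q=-56) ⇒ HV; edges |H|=-1, |V|=8
  updated: d(HV,M)=13/2, d(HV,X)=29/2
2. join HV+M (d=13/2, Q=-27) ⇒ HMV; edges |HV|=15/2, |M|=-1
  updated: d(HMV,X)=7
3. join HMV+X (d=7) ⇒ HMVX; edges |HMV|=7/2, |X|=7/2
final tree: (((H:-1,V:8):15/2,M:-1):7/2,X:7/2)
total length: 41/2

41/2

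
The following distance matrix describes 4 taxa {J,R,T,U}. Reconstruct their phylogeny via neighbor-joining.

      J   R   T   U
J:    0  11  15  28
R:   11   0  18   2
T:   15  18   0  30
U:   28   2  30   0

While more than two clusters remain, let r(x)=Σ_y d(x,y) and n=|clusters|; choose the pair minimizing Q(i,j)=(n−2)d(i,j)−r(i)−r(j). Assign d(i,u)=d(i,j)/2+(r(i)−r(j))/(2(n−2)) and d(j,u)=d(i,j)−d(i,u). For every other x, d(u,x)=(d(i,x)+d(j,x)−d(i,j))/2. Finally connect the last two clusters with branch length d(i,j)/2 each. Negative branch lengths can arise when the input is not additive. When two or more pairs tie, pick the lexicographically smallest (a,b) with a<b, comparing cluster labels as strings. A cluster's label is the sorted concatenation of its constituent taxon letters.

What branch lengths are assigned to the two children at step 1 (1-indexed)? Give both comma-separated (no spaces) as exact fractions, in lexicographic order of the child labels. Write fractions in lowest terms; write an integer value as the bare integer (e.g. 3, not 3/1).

step 1: merge (J,T) at d=15, Q=-87; branch lengths J→21/4, T→39/4; new cluster JT
  updated: d(JT,R)=7, d(JT,U)=43/2
step 2: merge (JT,R) at d=7, Q=-61/2; branch lengths JT→53/4, R→-25/4; new cluster JRT
  updated: d(JRT,U)=33/4
step 3: merge (JRT,U) at d=33/4; branch lengths JRT→33/8, U→33/8; new cluster JRTU
final tree: (((J:21/4,T:39/4):53/4,R:-25/4):33/8,U:33/8)
total length: 121/4

21/4,39/4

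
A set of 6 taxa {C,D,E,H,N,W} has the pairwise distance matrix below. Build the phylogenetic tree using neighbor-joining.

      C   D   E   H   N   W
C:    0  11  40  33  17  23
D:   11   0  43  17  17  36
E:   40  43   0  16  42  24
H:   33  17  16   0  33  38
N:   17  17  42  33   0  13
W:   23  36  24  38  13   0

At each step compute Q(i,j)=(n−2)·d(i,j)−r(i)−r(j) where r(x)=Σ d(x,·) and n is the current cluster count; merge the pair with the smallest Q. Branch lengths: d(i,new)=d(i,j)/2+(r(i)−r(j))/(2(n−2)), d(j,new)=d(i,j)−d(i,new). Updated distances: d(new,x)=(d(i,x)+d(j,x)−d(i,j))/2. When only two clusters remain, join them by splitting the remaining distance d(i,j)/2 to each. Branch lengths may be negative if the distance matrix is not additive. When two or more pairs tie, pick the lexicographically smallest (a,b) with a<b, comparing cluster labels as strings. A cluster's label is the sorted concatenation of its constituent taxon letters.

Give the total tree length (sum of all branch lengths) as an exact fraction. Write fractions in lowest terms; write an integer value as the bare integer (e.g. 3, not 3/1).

iteration 1: select E,H (d=16, Q=-238); attach at lengths (23/2, 9/2); label the merged cluster EH
  updated: d(C,EH)=57/2, d(D,EH)=22, d(EH,N)=59/2, d(EH,W)=23
iteration 2: select C,D (d=11, Q=-265/2); attach at lengths (53/12, 79/12); label the merged cluster CD
  updated: d(CD,EH)=79/4, d(CD,N)=23/2, d(CD,W)=24
iteration 3: select CD,EH (d=79/4, Q=-88); attach at lengths (45/8, 113/8); label the merged cluster CDEH
  updated: d(CDEH,N)=85/8, d(CDEH,W)=109/8
iteration 4: select CDEH,N (d=85/8, Q=-149/4); attach at lengths (45/8, 5); label the merged cluster CDEHN
  updated: d(CDEHN,W)=8
iteration 5: select CDEHN,W (d=8); attach at lengths (4, 4); label the merged cluster CDEHNW
final tree: ((((C:53/12,D:79/12):45/8,(E:23/2,H:9/2):113/8):45/8,N:5):4,W:4)
total length: 523/8

523/8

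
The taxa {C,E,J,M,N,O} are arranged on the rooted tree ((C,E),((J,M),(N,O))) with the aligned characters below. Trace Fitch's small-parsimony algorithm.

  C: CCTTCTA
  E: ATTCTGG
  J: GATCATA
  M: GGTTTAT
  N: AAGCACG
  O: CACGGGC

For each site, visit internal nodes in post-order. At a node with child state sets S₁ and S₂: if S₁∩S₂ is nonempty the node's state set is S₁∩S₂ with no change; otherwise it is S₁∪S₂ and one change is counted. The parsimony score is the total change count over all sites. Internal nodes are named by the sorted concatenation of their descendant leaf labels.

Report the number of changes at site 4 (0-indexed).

4

CE@0: {C} ∪ {A} = {A,C} (union, +1)
JM@0: {G} ∩ {G} = {G} (intersection, +0)
NO@0: {A} ∪ {C} = {A,C} (union, +1)
JMNO@0: {G} ∪ {A,C} = {A,C,G} (union, +1)
CEJMNO@0: {A,C} ∩ {A,C,G} = {A,C} (intersection, +0)
CE@1: {C} ∪ {T} = {C,T} (union, +1)
JM@1: {A} ∪ {G} = {A,G} (union, +1)
NO@1: {A} ∩ {A} = {A} (intersection, +0)
JMNO@1: {A,G} ∩ {A} = {A} (intersection, +0)
CEJMNO@1: {C,T} ∪ {A} = {A,C,T} (union, +1)
CE@2: {T} ∩ {T} = {T} (intersection, +0)
JM@2: {T} ∩ {T} = {T} (intersection, +0)
NO@2: {G} ∪ {C} = {C,G} (union, +1)
JMNO@2: {T} ∪ {C,G} = {C,G,T} (union, +1)
CEJMNO@2: {T} ∩ {C,G,T} = {T} (intersection, +0)
CE@3: {T} ∪ {C} = {C,T} (union, +1)
JM@3: {C} ∪ {T} = {C,T} (union, +1)
NO@3: {C} ∪ {G} = {C,G} (union, +1)
JMNO@3: {C,T} ∩ {C,G} = {C} (intersection, +0)
CEJMNO@3: {C,T} ∩ {C} = {C} (intersection, +0)
CE@4: {C} ∪ {T} = {C,T} (union, +1)
JM@4: {A} ∪ {T} = {A,T} (union, +1)
NO@4: {A} ∪ {G} = {A,G} (union, +1)
JMNO@4: {A,T} ∩ {A,G} = {A} (intersection, +0)
CEJMNO@4: {C,T} ∪ {A} = {A,C,T} (union, +1)
CE@5: {T} ∪ {G} = {G,T} (union, +1)
JM@5: {T} ∪ {A} = {A,T} (union, +1)
NO@5: {C} ∪ {G} = {C,G} (union, +1)
JMNO@5: {A,T} ∪ {C,G} = {A,C,G,T} (union, +1)
CEJMNO@5: {G,T} ∩ {A,C,G,T} = {G,T} (intersection, +0)
CE@6: {A} ∪ {G} = {A,G} (union, +1)
JM@6: {A} ∪ {T} = {A,T} (union, +1)
NO@6: {G} ∪ {C} = {C,G} (union, +1)
JMNO@6: {A,T} ∪ {C,G} = {A,C,G,T} (union, +1)
CEJMNO@6: {A,G} ∩ {A,C,G,T} = {A,G} (intersection, +0)
per-site changes: [3, 3, 2, 3, 4, 4, 4]; total = 23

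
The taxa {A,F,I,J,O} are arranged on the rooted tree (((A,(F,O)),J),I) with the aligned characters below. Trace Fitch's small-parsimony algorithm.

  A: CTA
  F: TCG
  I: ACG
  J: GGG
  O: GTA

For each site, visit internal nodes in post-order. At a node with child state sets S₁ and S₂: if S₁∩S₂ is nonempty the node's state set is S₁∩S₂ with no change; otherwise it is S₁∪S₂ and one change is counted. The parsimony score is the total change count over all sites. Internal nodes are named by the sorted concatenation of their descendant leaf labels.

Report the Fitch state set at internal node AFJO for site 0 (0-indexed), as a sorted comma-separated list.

G

[col 0] FO: children F:{T}, O:{G} ∪→ {G,T}; cost 1
[col 0] AFO: children A:{C}, FO:{G,T} ∪→ {C,G,T}; cost 1
[col 0] AFJO: children AFO:{C,G,T}, J:{G} ∩→ {G}; cost 0
[col 0] AFIJO: children AFJO:{G}, I:{A} ∪→ {A,G}; cost 1
[col 1] FO: children F:{C}, O:{T} ∪→ {C,T}; cost 1
[col 1] AFO: children A:{T}, FO:{C,T} ∩→ {T}; cost 0
[col 1] AFJO: children AFO:{T}, J:{G} ∪→ {G,T}; cost 1
[col 1] AFIJO: children AFJO:{G,T}, I:{C} ∪→ {C,G,T}; cost 1
[col 2] FO: children F:{G}, O:{A} ∪→ {A,G}; cost 1
[col 2] AFO: children A:{A}, FO:{A,G} ∩→ {A}; cost 0
[col 2] AFJO: children AFO:{A}, J:{G} ∪→ {A,G}; cost 1
[col 2] AFIJO: children AFJO:{A,G}, I:{G} ∩→ {G}; cost 0
per-site changes: [3, 3, 2]; total = 8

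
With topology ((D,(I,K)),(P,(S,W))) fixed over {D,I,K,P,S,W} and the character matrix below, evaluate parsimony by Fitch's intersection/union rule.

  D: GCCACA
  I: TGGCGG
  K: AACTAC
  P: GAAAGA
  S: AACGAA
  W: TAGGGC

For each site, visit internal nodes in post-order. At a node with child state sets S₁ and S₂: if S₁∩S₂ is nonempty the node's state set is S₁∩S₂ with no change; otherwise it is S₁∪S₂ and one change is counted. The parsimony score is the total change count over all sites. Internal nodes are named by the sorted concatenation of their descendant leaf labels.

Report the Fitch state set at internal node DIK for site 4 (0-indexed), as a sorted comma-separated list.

A,C,G

IK@0: {T} ∪ {A} = {A,T} (union, +1)
DIK@0: {G} ∪ {A,T} = {A,G,T} (union, +1)
SW@0: {A} ∪ {T} = {A,T} (union, +1)
PSW@0: {G} ∪ {A,T} = {A,G,T} (union, +1)
DIKPSW@0: {A,G,T} ∩ {A,G,T} = {A,G,T} (intersection, +0)
IK@1: {G} ∪ {A} = {A,G} (union, +1)
DIK@1: {C} ∪ {A,G} = {A,C,G} (union, +1)
SW@1: {A} ∩ {A} = {A} (intersection, +0)
PSW@1: {A} ∩ {A} = {A} (intersection, +0)
DIKPSW@1: {A,C,G} ∩ {A} = {A} (intersection, +0)
IK@2: {G} ∪ {C} = {C,G} (union, +1)
DIK@2: {C} ∩ {C,G} = {C} (intersection, +0)
SW@2: {C} ∪ {G} = {C,G} (union, +1)
PSW@2: {A} ∪ {C,G} = {A,C,G} (union, +1)
DIKPSW@2: {C} ∩ {A,C,G} = {C} (intersection, +0)
IK@3: {C} ∪ {T} = {C,T} (union, +1)
DIK@3: {A} ∪ {C,T} = {A,C,T} (union, +1)
SW@3: {G} ∩ {G} = {G} (intersection, +0)
PSW@3: {A} ∪ {G} = {A,G} (union, +1)
DIKPSW@3: {A,C,T} ∩ {A,G} = {A} (intersection, +0)
IK@4: {G} ∪ {A} = {A,G} (union, +1)
DIK@4: {C} ∪ {A,G} = {A,C,G} (union, +1)
SW@4: {A} ∪ {G} = {A,G} (union, +1)
PSW@4: {G} ∩ {A,G} = {G} (intersection, +0)
DIKPSW@4: {A,C,G} ∩ {G} = {G} (intersection, +0)
IK@5: {G} ∪ {C} = {C,G} (union, +1)
DIK@5: {A} ∪ {C,G} = {A,C,G} (union, +1)
SW@5: {A} ∪ {C} = {A,C} (union, +1)
PSW@5: {A} ∩ {A,C} = {A} (intersection, +0)
DIKPSW@5: {A,C,G} ∩ {A} = {A} (intersection, +0)
per-site changes: [4, 2, 3, 3, 3, 3]; total = 18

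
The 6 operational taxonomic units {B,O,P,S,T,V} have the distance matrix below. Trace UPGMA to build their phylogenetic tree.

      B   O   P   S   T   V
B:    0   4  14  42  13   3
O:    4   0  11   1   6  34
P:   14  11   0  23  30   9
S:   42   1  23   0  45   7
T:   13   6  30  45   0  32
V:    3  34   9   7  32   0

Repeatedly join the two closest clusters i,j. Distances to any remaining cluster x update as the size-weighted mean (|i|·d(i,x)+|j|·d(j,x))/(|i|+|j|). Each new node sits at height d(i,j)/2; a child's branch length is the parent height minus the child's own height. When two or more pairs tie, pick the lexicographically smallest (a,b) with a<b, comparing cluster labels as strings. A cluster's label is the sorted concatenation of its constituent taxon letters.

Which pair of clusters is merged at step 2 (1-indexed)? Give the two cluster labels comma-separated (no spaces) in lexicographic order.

B,V

iteration 1: select O,S (d=1); attach at lengths (1/2, 1/2); label the merged cluster OS
  updated: d(B,OS)=23, d(OS,P)=17, d(OS,T)=51/2, d(OS,V)=41/2
iteration 2: select B,V (d=3); attach at lengths (3/2, 3/2); label the merged cluster BV
  updated: d(BV,OS)=87/4, d(BV,P)=23/2, d(BV,T)=45/2
iteration 3: select BV,P (d=23/2); attach at lengths (17/4, 23/4); label the merged cluster BPV
  updated: d(BPV,OS)=121/6, d(BPV,T)=25
iteration 4: select BPV,OS (d=121/6); attach at lengths (13/3, 115/12); label the merged cluster BOPSV
  updated: d(BOPSV,T)=126/5
iteration 5: select BOPSV,T (d=126/5); attach at lengths (151/60, 63/5); label the merged cluster BOPSTV
final tree: ((((B:3/2,V:3/2):17/4,P:23/4):13/3,(O:1/2,S:1/2):115/12):151/60,T:63/5)
total length: 1291/30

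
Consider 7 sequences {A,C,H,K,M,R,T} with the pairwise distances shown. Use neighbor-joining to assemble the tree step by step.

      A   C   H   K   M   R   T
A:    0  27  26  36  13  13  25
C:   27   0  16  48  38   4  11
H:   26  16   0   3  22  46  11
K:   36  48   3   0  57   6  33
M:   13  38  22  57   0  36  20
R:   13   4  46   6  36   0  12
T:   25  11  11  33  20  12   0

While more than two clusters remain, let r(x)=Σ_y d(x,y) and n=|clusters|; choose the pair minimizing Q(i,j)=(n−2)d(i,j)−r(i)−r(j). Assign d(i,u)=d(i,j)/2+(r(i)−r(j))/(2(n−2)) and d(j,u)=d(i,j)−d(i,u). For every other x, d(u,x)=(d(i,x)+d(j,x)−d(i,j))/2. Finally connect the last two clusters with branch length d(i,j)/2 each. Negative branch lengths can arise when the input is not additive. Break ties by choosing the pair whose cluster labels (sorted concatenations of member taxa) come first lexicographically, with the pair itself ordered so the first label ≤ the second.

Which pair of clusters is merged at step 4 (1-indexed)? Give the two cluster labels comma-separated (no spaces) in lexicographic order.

AM,HK

iteration 1: select H,K (d=3, Q=-292); attach at lengths (-22/5, 37/5); label the merged cluster HK
  updated: d(A,HK)=59/2, d(C,HK)=61/2, d(HK,M)=38, d(HK,R)=49/2, d(HK,T)=41/2
iteration 2: select A,M (d=13, Q=-401/2); attach at lengths (29/16, 179/16); label the merged cluster AM
  updated: d(AM,C)=26, d(AM,HK)=109/4, d(AM,R)=18, d(AM,T)=16
iteration 3: select C,R (d=4, Q=-118); attach at lengths (25/6, -1/6); label the merged cluster CR
  updated: d(AM,CR)=20, d(CR,HK)=51/2, d(CR,T)=19/2
iteration 4: select AM,HK (d=109/4, Q=-82); attach at lengths (89/8, 129/8); label the merged cluster AHKM
  updated: d(AHKM,CR)=73/8, d(AHKM,T)=37/8
iteration 5: select AHKM,CR (d=73/8, Q=-93/4); attach at lengths (17/8, 7); label the merged cluster ACHKMR
  updated: d(ACHKMR,T)=5/2
iteration 6: select ACHKMR,T (d=5/2); attach at lengths (5/4, 5/4); label the merged cluster ACHKMRT
final tree: ((((A:29/16,M:179/16):89/8,(H:-22/5,K:37/5):129/8):17/8,(C:25/6,R:-1/6):7):5/4,T:5/4)
total length: 471/8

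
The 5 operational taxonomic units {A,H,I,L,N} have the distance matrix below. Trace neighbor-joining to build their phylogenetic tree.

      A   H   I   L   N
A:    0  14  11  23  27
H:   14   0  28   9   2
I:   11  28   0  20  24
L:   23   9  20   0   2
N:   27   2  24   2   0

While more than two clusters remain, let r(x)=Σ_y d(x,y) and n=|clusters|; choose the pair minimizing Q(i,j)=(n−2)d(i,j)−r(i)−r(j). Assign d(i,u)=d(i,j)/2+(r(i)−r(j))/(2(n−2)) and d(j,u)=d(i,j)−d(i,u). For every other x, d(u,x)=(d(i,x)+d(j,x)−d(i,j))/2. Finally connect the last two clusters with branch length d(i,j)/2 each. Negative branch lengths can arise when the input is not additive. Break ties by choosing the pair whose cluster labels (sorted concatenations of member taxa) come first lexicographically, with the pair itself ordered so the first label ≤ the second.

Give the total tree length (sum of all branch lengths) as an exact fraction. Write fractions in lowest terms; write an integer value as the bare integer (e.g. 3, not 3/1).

63/2

step 1: merge (A,I) at d=11, Q=-125; branch lengths A→25/6, I→41/6; new cluster AI
  updated: d(AI,H)=31/2, d(AI,L)=16, d(AI,N)=20
step 2: merge (AI,H) at d=31/2, Q=-47; branch lengths AI→14, H→3/2; new cluster AHI
  updated: d(AHI,L)=19/4, d(AHI,N)=13/4
step 3: merge (AHI,L) at d=19/4, Q=-10; branch lengths AHI→3, L→7/4; new cluster AHIL
  updated: d(AHIL,N)=1/4
step 4: merge (AHIL,N) at d=1/4; branch lengths AHIL→1/8, N→1/8; new cluster AHILN
final tree: ((((A:25/6,I:41/6):14,H:3/2):3,L:7/4):1/8,N:1/8)
total length: 63/2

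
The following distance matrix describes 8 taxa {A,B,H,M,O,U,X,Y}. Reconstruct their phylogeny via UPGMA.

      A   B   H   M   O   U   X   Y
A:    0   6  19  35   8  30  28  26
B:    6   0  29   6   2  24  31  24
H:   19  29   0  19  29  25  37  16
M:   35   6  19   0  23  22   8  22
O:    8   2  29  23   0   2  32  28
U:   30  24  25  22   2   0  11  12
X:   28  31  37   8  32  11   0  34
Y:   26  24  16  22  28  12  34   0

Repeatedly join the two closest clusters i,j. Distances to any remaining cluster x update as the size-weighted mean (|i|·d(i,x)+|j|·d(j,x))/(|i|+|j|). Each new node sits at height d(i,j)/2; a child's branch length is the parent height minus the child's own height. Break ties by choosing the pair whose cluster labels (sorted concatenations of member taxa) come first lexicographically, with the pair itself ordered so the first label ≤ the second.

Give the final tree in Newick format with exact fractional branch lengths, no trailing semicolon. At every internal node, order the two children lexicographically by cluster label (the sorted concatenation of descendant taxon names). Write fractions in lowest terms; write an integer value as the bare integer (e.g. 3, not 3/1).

1. join B+O (d=2) ⇒ BO; edges |B|=1, |O|=1
  updated: d(A,BO)=7, d(BO,H)=29, d(BO,M)=29/2, d(BO,U)=13, d(BO,X)=63/2, d(BO,Y)=26
2. join A+BO (d=7) ⇒ ABO; edges |A|=7/2, |BO|=5/2
  updated: d(ABO,H)=77/3, d(ABO,M)=64/3, d(ABO,U)=56/3, d(ABO,X)=91/3, d(ABO,Y)=26
3. join M+X (d=8) ⇒ MX; edges |M|=4, |X|=4
  updated: d(ABO,MX)=155/6, d(H,MX)=28, d(MX,U)=33/2, d(MX,Y)=28
4. join U+Y (d=12) ⇒ UY; edges |U|=6, |Y|=6
  updated: d(ABO,UY)=67/3, d(H,UY)=41/2, d(MX,UY)=89/4
5. join H+UY (d=41/2) ⇒ HUY; edges |H|=41/4, |UY|=17/4
  updated: d(ABO,HUY)=211/9, d(HUY,MX)=145/6
6. join ABO+HUY (d=211/9) ⇒ ABHOUY; edges |ABO|=74/9, |HUY|=53/36
  updated: d(ABHOUY,MX)=25
7. join ABHOUY+MX (d=25) ⇒ ABHMOUXY; edges |ABHOUY|=7/9, |MX|=17/2
final tree: (((A:7/2,(B:1,O:1):5/2):74/9,(H:41/4,(U:6,Y:6):17/4):53/36):7/9,(M:4,X:4):17/2)
total length: 2213/36

(((A:7/2,(B:1,O:1):5/2):74/9,(H:41/4,(U:6,Y:6):17/4):53/36):7/9,(M:4,X:4):17/2)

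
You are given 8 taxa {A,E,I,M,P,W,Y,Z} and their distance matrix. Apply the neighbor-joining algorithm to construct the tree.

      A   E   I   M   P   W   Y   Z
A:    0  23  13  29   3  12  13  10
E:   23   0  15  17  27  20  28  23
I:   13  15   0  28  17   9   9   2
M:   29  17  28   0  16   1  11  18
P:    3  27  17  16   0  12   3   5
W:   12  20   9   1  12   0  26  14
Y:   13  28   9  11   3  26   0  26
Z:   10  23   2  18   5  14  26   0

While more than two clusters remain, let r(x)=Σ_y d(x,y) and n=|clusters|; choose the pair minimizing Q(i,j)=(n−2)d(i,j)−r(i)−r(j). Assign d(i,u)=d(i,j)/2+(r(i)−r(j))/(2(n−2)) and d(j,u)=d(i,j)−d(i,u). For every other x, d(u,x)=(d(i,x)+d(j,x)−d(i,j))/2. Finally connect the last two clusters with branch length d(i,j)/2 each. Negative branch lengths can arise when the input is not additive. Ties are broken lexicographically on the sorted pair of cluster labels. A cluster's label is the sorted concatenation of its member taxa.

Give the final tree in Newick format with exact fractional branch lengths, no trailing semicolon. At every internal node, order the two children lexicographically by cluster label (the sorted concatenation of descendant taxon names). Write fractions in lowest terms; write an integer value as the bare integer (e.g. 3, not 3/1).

iteration 1: select M,W (d=1, Q=-208); attach at lengths (8/3, -5/3); label the merged cluster MW
  updated: d(A,MW)=20, d(E,MW)=18, d(I,MW)=18, d(MW,P)=27/2, d(MW,Y)=18, d(MW,Z)=31/2
iteration 2: select P,Y (d=3, Q=-301/2); attach at lengths (-27/20, 87/20); label the merged cluster PY
  updated: d(A,PY)=13/2, d(E,PY)=26, d(I,PY)=23/2, d(MW,PY)=57/4, d(PY,Z)=14
iteration 3: select A,PY (d=13/2, Q=-475/4); attach at lengths (105/32, 103/32); label the merged cluster APY
  updated: d(APY,E)=85/4, d(APY,I)=9, d(APY,MW)=111/8, d(APY,Z)=35/4
iteration 4: select E,MW (d=18, Q=-709/8); attach at lengths (527/48, 337/48); label the merged cluster EMW
  updated: d(APY,EMW)=137/16, d(EMW,I)=15/2, d(EMW,Z)=41/4
iteration 5: select APY,EMW (d=137/16, Q=-71/2); attach at lengths (137/32, 137/32); label the merged cluster AEMPWY
  updated: d(AEMPWY,I)=127/32, d(AEMPWY,Z)=167/32
iteration 6: select AEMPWY,I (d=127/32, Q=-179/16); attach at lengths (115/32, 3/8); label the merged cluster AEIMPWY
  updated: d(AEIMPWY,Z)=13/8
iteration 7: select AEIMPWY,Z (d=13/8); attach at lengths (13/16, 13/16); label the merged cluster AEIMPWYZ
final tree: ((((A:105/32,(P:-27/20,Y:87/20):103/32):137/32,(E:527/48,(M:8/3,W:-5/3):337/48):137/32):115/32,I:3/8):13/16,Z:13/16)
total length: 1365/32

((((A:105/32,(P:-27/20,Y:87/20):103/32):137/32,(E:527/48,(M:8/3,W:-5/3):337/48):137/32):115/32,I:3/8):13/16,Z:13/16)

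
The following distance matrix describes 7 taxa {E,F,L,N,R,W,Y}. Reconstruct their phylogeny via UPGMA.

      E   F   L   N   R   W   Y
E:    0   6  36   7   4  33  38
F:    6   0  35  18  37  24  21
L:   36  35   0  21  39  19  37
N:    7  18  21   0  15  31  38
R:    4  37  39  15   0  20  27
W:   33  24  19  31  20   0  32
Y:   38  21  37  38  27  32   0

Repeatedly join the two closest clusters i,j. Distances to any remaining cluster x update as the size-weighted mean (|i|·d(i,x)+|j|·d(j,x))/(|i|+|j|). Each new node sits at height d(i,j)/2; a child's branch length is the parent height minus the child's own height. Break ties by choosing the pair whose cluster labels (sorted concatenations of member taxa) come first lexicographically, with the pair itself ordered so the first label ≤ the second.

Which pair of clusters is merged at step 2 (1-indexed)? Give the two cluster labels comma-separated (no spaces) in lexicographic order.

ER,N

iteration 1: select E,R (d=4); attach at lengths (2, 2); label the merged cluster ER
  updated: d(ER,F)=43/2, d(ER,L)=75/2, d(ER,N)=11, d(ER,W)=53/2, d(ER,Y)=65/2
iteration 2: select ER,N (d=11); attach at lengths (7/2, 11/2); label the merged cluster ENR
  updated: d(ENR,F)=61/3, d(ENR,L)=32, d(ENR,W)=28, d(ENR,Y)=103/3
iteration 3: select L,W (d=19); attach at lengths (19/2, 19/2); label the merged cluster LW
  updated: d(ENR,LW)=30, d(F,LW)=59/2, d(LW,Y)=69/2
iteration 4: select ENR,F (d=61/3); attach at lengths (14/3, 61/6); label the merged cluster EFNR
  updated: d(EFNR,LW)=239/8, d(EFNR,Y)=31
iteration 5: select EFNR,LW (d=239/8); attach at lengths (229/48, 87/16); label the merged cluster EFLNRW
  updated: d(EFLNRW,Y)=193/6
iteration 6: select EFLNRW,Y (d=193/6); attach at lengths (55/48, 193/12); label the merged cluster EFLNRWY
final tree: (((((E:2,R:2):7/2,N:11/2):14/3,F:61/6):229/48,(L:19/2,W:19/2):87/16):55/48,Y:193/12)
total length: 3565/48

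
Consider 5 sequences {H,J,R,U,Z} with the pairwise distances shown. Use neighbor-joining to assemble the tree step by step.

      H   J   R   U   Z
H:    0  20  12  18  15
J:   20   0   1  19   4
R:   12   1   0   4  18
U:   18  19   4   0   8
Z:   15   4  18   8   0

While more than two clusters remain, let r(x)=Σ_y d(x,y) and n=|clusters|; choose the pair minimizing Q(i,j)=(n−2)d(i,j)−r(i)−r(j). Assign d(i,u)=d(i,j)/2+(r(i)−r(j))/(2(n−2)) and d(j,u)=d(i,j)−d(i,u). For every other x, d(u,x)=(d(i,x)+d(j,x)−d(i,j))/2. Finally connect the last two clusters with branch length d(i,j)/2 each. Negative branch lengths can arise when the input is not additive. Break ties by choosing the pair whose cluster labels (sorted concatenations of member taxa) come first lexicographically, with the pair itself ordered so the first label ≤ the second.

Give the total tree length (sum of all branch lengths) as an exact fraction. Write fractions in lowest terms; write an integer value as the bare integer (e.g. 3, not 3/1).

26

step 1: merge (J,Z) at d=4, Q=-77; branch lengths J→11/6, Z→13/6; new cluster JZ
  updated: d(H,JZ)=31/2, d(JZ,R)=15/2, d(JZ,U)=23/2
step 2: merge (H,JZ) at d=31/2, Q=-49; branch lengths H→21/2, JZ→5; new cluster HJZ
  updated: d(HJZ,R)=2, d(HJZ,U)=7
step 3: merge (HJZ,R) at d=2, Q=-13; branch lengths HJZ→5/2, R→-1/2; new cluster HJRZ
  updated: d(HJRZ,U)=9/2
step 4: merge (HJRZ,U) at d=9/2; branch lengths HJRZ→9/4, U→9/4; new cluster HJRUZ
final tree: (((H:21/2,(J:11/6,Z:13/6):5):5/2,R:-1/2):9/4,U:9/4)
total length: 26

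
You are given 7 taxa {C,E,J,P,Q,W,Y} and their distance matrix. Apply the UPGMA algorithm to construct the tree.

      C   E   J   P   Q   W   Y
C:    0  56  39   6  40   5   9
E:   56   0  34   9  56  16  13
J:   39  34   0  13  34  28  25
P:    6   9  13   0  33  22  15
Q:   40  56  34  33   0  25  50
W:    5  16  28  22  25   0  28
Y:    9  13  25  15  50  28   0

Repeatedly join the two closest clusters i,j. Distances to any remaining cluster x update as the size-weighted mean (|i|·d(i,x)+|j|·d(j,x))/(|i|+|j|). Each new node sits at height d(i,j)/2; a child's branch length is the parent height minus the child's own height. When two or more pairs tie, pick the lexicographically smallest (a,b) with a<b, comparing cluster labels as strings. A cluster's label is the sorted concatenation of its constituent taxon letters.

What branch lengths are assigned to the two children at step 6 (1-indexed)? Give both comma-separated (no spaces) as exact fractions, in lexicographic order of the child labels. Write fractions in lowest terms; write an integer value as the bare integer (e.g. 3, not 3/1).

step 1: merge (C,W) at d=5; branch lengths C→5/2, W→5/2; new cluster CW
  updated: d(CW,E)=36, d(CW,J)=67/2, d(CW,P)=14, d(CW,Q)=65/2, d(CW,Y)=37/2
step 2: merge (E,P) at d=9; branch lengths E→9/2, P→9/2; new cluster EP
  updated: d(CW,EP)=25, d(EP,J)=47/2, d(EP,Q)=89/2, d(EP,Y)=14
step 3: merge (EP,Y) at d=14; branch lengths EP→5/2, Y→7; new cluster EPY
  updated: d(CW,EPY)=137/6, d(EPY,J)=24, d(EPY,Q)=139/3
step 4: merge (CW,EPY) at d=137/6; branch lengths CW→107/12, EPY→53/12; new cluster CEPWY
  updated: d(CEPWY,J)=139/5, d(CEPWY,Q)=204/5
step 5: merge (CEPWY,J) at d=139/5; branch lengths CEPWY→149/60, J→139/10; new cluster CEJPWY
  updated: d(CEJPWY,Q)=119/3
step 6: merge (CEJPWY,Q) at d=119/3; branch lengths CEJPWY→89/15, Q→119/6; new cluster CEJPQWY
final tree: ((((C:5/2,W:5/2):107/12,((E:9/2,P:9/2):5/2,Y:7):53/12):149/60,J:139/10):89/15,Q:119/6)
total length: 4739/60

89/15,119/6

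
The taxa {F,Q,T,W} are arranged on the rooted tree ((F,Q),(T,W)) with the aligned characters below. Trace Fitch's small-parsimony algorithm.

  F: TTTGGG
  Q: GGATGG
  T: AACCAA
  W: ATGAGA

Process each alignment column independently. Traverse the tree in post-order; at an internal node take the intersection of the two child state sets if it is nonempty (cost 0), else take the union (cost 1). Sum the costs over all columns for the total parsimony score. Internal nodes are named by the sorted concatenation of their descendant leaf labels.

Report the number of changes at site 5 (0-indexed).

[col 0] FQ: children F:{T}, Q:{G} ∪→ {G,T}; cost 1
[col 0] TW: children T:{A}, W:{A} ∩→ {A}; cost 0
[col 0] FQTW: children FQ:{G,T}, TW:{A} ∪→ {A,G,T}; cost 1
[col 1] FQ: children F:{T}, Q:{G} ∪→ {G,T}; cost 1
[col 1] TW: children T:{A}, W:{T} ∪→ {A,T}; cost 1
[col 1] FQTW: children FQ:{G,T}, TW:{A,T} ∩→ {T}; cost 0
[col 2] FQ: children F:{T}, Q:{A} ∪→ {A,T}; cost 1
[col 2] TW: children T:{C}, W:{G} ∪→ {C,G}; cost 1
[col 2] FQTW: children FQ:{A,T}, TW:{C,G} ∪→ {A,C,G,T}; cost 1
[col 3] FQ: children F:{G}, Q:{T} ∪→ {G,T}; cost 1
[col 3] TW: children T:{C}, W:{A} ∪→ {A,C}; cost 1
[col 3] FQTW: children FQ:{G,T}, TW:{A,C} ∪→ {A,C,G,T}; cost 1
[col 4] FQ: children F:{G}, Q:{G} ∩→ {G}; cost 0
[col 4] TW: children T:{A}, W:{G} ∪→ {A,G}; cost 1
[col 4] FQTW: children FQ:{G}, TW:{A,G} ∩→ {G}; cost 0
[col 5] FQ: children F:{G}, Q:{G} ∩→ {G}; cost 0
[col 5] TW: children T:{A}, W:{A} ∩→ {A}; cost 0
[col 5] FQTW: children FQ:{G}, TW:{A} ∪→ {A,G}; cost 1
per-site changes: [2, 2, 3, 3, 1, 1]; total = 12

1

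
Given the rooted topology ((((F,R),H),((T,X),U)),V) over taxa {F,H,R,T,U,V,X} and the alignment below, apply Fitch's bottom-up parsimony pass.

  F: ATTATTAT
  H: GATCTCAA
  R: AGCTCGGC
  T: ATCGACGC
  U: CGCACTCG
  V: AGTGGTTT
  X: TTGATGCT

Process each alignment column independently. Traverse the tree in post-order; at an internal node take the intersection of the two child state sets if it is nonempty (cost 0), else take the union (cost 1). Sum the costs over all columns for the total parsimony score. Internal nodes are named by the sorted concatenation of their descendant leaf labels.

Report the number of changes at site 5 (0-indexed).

FR@0: {A} ∩ {A} = {A} (intersection, +0)
FHR@0: {A} ∪ {G} = {A,G} (union, +1)
TX@0: {A} ∪ {T} = {A,T} (union, +1)
TUX@0: {A,T} ∪ {C} = {A,C,T} (union, +1)
FHRTUX@0: {A,G} ∩ {A,C,T} = {A} (intersection, +0)
FHRTUVX@0: {A} ∩ {A} = {A} (intersection, +0)
FR@1: {T} ∪ {G} = {G,T} (union, +1)
FHR@1: {G,T} ∪ {A} = {A,G,T} (union, +1)
TX@1: {T} ∩ {T} = {T} (intersection, +0)
TUX@1: {T} ∪ {G} = {G,T} (union, +1)
FHRTUX@1: {A,G,T} ∩ {G,T} = {G,T} (intersection, +0)
FHRTUVX@1: {G,T} ∩ {G} = {G} (intersection, +0)
FR@2: {T} ∪ {C} = {C,T} (union, +1)
FHR@2: {C,T} ∩ {T} = {T} (intersection, +0)
TX@2: {C} ∪ {G} = {C,G} (union, +1)
TUX@2: {C,G} ∩ {C} = {C} (intersection, +0)
FHRTUX@2: {T} ∪ {C} = {C,T} (union, +1)
FHRTUVX@2: {C,T} ∩ {T} = {T} (intersection, +0)
FR@3: {A} ∪ {T} = {A,T} (union, +1)
FHR@3: {A,T} ∪ {C} = {A,C,T} (union, +1)
TX@3: {G} ∪ {A} = {A,G} (union, +1)
TUX@3: {A,G} ∩ {A} = {A} (intersection, +0)
FHRTUX@3: {A,C,T} ∩ {A} = {A} (intersection, +0)
FHRTUVX@3: {A} ∪ {G} = {A,G} (union, +1)
FR@4: {T} ∪ {C} = {C,T} (union, +1)
FHR@4: {C,T} ∩ {T} = {T} (intersection, +0)
TX@4: {A} ∪ {T} = {A,T} (union, +1)
TUX@4: {A,T} ∪ {C} = {A,C,T} (union, +1)
FHRTUX@4: {T} ∩ {A,C,T} = {T} (intersection, +0)
FHRTUVX@4: {T} ∪ {G} = {G,T} (union, +1)
FR@5: {T} ∪ {G} = {G,T} (union, +1)
FHR@5: {G,T} ∪ {C} = {C,G,T} (union, +1)
TX@5: {C} ∪ {G} = {C,G} (union, +1)
TUX@5: {C,G} ∪ {T} = {C,G,T} (union, +1)
FHRTUX@5: {C,G,T} ∩ {C,G,T} = {C,G,T} (intersection, +0)
FHRTUVX@5: {C,G,T} ∩ {T} = {T} (intersection, +0)
FR@6: {A} ∪ {G} = {A,G} (union, +1)
FHR@6: {A,G} ∩ {A} = {A} (intersection, +0)
TX@6: {G} ∪ {C} = {C,G} (union, +1)
TUX@6: {C,G} ∩ {C} = {C} (intersection, +0)
FHRTUX@6: {A} ∪ {C} = {A,C} (union, +1)
FHRTUVX@6: {A,C} ∪ {T} = {A,C,T} (union, +1)
FR@7: {T} ∪ {C} = {C,T} (union, +1)
FHR@7: {C,T} ∪ {A} = {A,C,T} (union, +1)
TX@7: {C} ∪ {T} = {C,T} (union, +1)
TUX@7: {C,T} ∪ {G} = {C,G,T} (union, +1)
FHRTUX@7: {A,C,T} ∩ {C,G,T} = {C,T} (intersection, +0)
FHRTUVX@7: {C,T} ∩ {T} = {T} (intersection, +0)
per-site changes: [3, 3, 3, 4, 4, 4, 4, 4]; total = 29

4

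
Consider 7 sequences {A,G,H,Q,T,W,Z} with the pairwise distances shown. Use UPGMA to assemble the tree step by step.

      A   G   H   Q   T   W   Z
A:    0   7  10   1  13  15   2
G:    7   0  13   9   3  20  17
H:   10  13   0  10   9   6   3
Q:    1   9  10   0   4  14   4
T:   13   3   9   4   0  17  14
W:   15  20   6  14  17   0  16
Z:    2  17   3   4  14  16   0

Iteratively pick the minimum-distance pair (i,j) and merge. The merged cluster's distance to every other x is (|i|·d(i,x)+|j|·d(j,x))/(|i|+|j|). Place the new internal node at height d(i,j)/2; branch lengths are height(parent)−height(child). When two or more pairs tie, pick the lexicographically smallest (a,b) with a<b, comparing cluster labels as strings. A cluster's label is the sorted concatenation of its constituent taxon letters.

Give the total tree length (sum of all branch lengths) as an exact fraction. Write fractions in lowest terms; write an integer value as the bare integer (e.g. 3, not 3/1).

368/15

step 1: merge (A,Q) at d=1; branch lengths A→1/2, Q→1/2; new cluster AQ
  updated: d(AQ,G)=8, d(AQ,H)=10, d(AQ,T)=17/2, d(AQ,W)=29/2, d(AQ,Z)=3
step 2: merge (AQ,Z) at d=3; branch lengths AQ→1, Z→3/2; new cluster AQZ
  updated: d(AQZ,G)=11, d(AQZ,H)=23/3, d(AQZ,T)=31/3, d(AQZ,W)=15
step 3: merge (G,T) at d=3; branch lengths G→3/2, T→3/2; new cluster GT
  updated: d(AQZ,GT)=32/3, d(GT,H)=11, d(GT,W)=37/2
step 4: merge (H,W) at d=6; branch lengths H→3, W→3; new cluster HW
  updated: d(AQZ,HW)=34/3, d(GT,HW)=59/4
step 5: merge (AQZ,GT) at d=32/3; branch lengths AQZ→23/6, GT→23/6; new cluster AGQTZ
  updated: d(AGQTZ,HW)=127/10
step 6: merge (AGQTZ,HW) at d=127/10; branch lengths AGQTZ→61/60, HW→67/20; new cluster AGHQTWZ
final tree: ((((A:1/2,Q:1/2):1,Z:3/2):23/6,(G:3/2,T:3/2):23/6):61/60,(H:3,W:3):67/20)
total length: 368/15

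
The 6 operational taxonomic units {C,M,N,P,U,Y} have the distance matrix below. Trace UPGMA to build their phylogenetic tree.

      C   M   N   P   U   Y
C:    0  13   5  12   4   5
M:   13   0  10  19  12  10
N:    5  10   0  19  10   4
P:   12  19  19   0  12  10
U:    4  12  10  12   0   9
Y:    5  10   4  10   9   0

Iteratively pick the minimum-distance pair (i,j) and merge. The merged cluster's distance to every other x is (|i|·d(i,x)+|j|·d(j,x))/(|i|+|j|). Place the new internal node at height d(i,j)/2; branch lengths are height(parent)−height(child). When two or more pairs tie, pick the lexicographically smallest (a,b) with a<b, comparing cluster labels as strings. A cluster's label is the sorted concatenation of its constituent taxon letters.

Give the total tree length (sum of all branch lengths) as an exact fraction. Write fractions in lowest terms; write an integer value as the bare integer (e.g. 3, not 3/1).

iteration 1: select C,U (d=4); attach at lengths (2, 2); label the merged cluster CU
  updated: d(CU,M)=25/2, d(CU,N)=15/2, d(CU,P)=12, d(CU,Y)=7
iteration 2: select N,Y (d=4); attach at lengths (2, 2); label the merged cluster NY
  updated: d(CU,NY)=29/4, d(M,NY)=10, d(NY,P)=29/2
iteration 3: select CU,NY (d=29/4); attach at lengths (13/8, 13/8); label the merged cluster CNUY
  updated: d(CNUY,M)=45/4, d(CNUY,P)=53/4
iteration 4: select CNUY,M (d=45/4); attach at lengths (2, 45/8); label the merged cluster CMNUY
  updated: d(CMNUY,P)=72/5
iteration 5: select CMNUY,P (d=72/5); attach at lengths (63/40, 36/5); label the merged cluster CMNPUY
final tree: ((((C:2,U:2):13/8,(N:2,Y:2):13/8):2,M:45/8):63/40,P:36/5)
total length: 553/20

553/20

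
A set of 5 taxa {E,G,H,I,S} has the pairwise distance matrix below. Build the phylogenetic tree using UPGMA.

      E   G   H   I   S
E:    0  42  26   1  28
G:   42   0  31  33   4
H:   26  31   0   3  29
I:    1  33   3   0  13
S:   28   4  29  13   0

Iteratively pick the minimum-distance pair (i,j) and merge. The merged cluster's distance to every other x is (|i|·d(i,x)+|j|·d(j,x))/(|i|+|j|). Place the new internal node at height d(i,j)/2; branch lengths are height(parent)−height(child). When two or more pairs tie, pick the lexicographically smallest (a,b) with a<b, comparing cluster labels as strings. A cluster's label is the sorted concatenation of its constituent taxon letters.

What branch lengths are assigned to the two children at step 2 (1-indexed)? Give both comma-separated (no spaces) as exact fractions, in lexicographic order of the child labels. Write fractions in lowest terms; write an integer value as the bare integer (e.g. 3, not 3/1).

iteration 1: select E,I (d=1); attach at lengths (1/2, 1/2); label the merged cluster EI
  updated: d(EI,G)=75/2, d(EI,H)=29/2, d(EI,S)=41/2
iteration 2: select G,S (d=4); attach at lengths (2, 2); label the merged cluster GS
  updated: d(EI,GS)=29, d(GS,H)=30
iteration 3: select EI,H (d=29/2); attach at lengths (27/4, 29/4); label the merged cluster EHI
  updated: d(EHI,GS)=88/3
iteration 4: select EHI,GS (d=88/3); attach at lengths (89/12, 38/3); label the merged cluster EGHIS
final tree: (((E:1/2,I:1/2):27/4,H:29/4):89/12,(G:2,S:2):38/3)
total length: 469/12

2,2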